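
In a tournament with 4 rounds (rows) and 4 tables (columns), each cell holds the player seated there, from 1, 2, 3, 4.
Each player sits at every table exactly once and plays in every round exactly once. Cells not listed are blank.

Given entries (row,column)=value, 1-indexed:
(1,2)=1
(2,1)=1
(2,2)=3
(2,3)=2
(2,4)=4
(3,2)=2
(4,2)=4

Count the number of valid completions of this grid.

Round 1, table 1: eliminating its round and table leaves {2, 3, 4}.
Round 1, table 3: eliminating its round and table leaves {3, 4}.
Round 1, table 4: eliminating its round and table leaves {2, 3}.
Round 3, table 1: eliminating its round and table leaves {3, 4}.
Round 3, table 3: eliminating its round and table leaves {1, 3, 4}.
Round 3, table 4: eliminating its round and table leaves {1, 3}.
Round 4, table 1: eliminating its round and table leaves {2, 3}.
Round 4, table 3: eliminating its round and table leaves {1, 3}.
Round 4, table 4: eliminating its round and table leaves {1, 2, 3}.
Enumerating the assignments across these blanks that avoid any round or table repeat gives 4 completions.

4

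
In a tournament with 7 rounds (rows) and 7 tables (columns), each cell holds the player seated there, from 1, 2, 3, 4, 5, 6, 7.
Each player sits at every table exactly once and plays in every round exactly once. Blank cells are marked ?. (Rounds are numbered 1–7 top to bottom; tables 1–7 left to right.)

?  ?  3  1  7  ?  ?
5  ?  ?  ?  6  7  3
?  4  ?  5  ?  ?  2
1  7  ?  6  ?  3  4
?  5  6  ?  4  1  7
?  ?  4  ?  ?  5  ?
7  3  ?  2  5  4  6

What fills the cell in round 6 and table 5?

3

Round 1, table 7: round 1 has {1, 3, 7} and table 7 has {2, 3, 4, 6, 7}, leaving only 5.
Round 2, table 4: round 2 has {3, 5, 6, 7} and table 4 has {1, 2, 5, 6}, leaving only 4.
Round 3, table 6: round 3 has {2, 4, 5} and table 6 has {1, 3, 4, 5, 7}, leaving only 6.
Round 1, table 6: round 1 has {1, 3, 5, 7} and table 6 has {1, 3, 4, 5, 6, 7}, leaving only 2.
Round 1, table 2: round 1 has {1, 2, 3, 5, 7} and table 2 has {3, 4, 5, 7}, leaving only 6.
Round 1, table 1: round 1 has {1, 2, 3, 5, 6, 7} and table 1 has {1, 5, 7}, leaving only 4.
Round 3, table 1: round 3 has {2, 4, 5, 6} and table 1 has {1, 4, 5, 7}, leaving only 3.
Round 3, table 5: round 3 has {2, 3, 4, 5, 6} and table 5 has {4, 5, 6, 7}, leaving only 1.
Round 3, table 3: round 3 has {1, 2, 3, 4, 5, 6} and table 3 has {3, 4, 6}, leaving only 7.
Round 4, table 5: round 4 has {1, 3, 4, 6, 7} and table 5 has {1, 4, 5, 6, 7}, leaving only 2.
Round 6 already has {4, 5} and table 5 already has {1, 2, 4, 5, 6, 7}, so round 6, table 5 must be 3.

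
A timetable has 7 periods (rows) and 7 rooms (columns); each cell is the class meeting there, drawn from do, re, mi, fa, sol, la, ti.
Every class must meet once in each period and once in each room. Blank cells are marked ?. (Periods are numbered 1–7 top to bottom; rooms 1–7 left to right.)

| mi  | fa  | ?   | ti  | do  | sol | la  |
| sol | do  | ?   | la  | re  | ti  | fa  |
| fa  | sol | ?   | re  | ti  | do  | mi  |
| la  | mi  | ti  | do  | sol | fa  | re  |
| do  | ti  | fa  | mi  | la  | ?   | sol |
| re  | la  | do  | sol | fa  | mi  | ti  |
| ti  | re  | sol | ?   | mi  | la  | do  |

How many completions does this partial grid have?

Period 1, room 3: eliminating its period and room leaves {re}.
Period 2, room 3: eliminating its period and room leaves {mi}.
Period 3, room 3: eliminating its period and room leaves {la}.
Period 5, room 6: eliminating its period and room leaves {re}.
Period 7, room 4: eliminating its period and room leaves {fa}.
Only one assignment across all blanks avoids any period or room repeat, giving 1 completion.

1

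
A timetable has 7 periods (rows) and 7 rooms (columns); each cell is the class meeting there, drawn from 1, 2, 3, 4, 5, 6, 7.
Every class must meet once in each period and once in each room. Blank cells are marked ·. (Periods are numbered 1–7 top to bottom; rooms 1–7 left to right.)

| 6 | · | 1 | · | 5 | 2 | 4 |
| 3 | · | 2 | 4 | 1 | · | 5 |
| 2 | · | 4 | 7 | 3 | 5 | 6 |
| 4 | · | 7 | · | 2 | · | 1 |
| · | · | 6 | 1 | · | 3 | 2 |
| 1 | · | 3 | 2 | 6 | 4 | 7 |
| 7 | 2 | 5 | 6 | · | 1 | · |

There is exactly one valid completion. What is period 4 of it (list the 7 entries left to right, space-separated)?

4 3 7 5 2 6 1

Period 4, room 6: period 4 has {1, 2, 4, 7} and room 6 has {1, 2, 3, 4, 5}, leaving only 6.
Period 1, room 4: period 1 has {1, 2, 4, 5, 6} and room 4 has {1, 2, 4, 6, 7}, leaving only 3.
Period 4, room 4: period 4 has {1, 2, 4, 6, 7} and room 4 has {1, 2, 3, 4, 6, 7}, leaving only 5.
Period 4, room 2: period 4 has {1, 2, 4, 5, 6, 7} and room 2 has {2}, leaving only 3.
So period 4 reads: 4 3 7 5 2 6 1.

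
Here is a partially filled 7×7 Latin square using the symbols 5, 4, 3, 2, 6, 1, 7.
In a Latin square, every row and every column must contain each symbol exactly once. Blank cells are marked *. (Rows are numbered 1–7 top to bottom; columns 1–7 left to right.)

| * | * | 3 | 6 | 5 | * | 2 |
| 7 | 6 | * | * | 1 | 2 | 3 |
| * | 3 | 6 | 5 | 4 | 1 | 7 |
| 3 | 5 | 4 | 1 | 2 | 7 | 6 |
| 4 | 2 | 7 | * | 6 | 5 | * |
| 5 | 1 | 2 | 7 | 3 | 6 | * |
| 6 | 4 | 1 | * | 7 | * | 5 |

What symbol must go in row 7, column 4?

2

Row 1, column 1: row 1 has {5, 3, 2, 6} and column 1 has {5, 4, 3, 6, 7}, leaving only 1.
Row 1, column 2: row 1 has {5, 3, 2, 6, 1} and column 2 has {5, 4, 3, 2, 6, 1}, leaving only 7.
Row 1, column 6: row 1 has {5, 3, 2, 6, 1, 7} and column 6 has {5, 2, 6, 1, 7}, leaving only 4.
Row 2, column 3: row 2 has {3, 2, 6, 1, 7} and column 3 has {4, 3, 2, 6, 1, 7}, leaving only 5.
Row 2, column 4: row 2 has {5, 3, 2, 6, 1, 7} and column 4 has {5, 6, 1, 7}, leaving only 4.
Row 3, column 1: row 3 has {5, 4, 3, 6, 1, 7} and column 1 has {5, 4, 3, 6, 1, 7}, leaving only 2.
Row 5, column 4: row 5 has {5, 4, 2, 6, 7} and column 4 has {5, 4, 6, 1, 7}, leaving only 3.
Row 7 already has {5, 4, 6, 1, 7} and column 4 already has {5, 4, 3, 6, 1, 7}, so row 7, column 4 must be 2.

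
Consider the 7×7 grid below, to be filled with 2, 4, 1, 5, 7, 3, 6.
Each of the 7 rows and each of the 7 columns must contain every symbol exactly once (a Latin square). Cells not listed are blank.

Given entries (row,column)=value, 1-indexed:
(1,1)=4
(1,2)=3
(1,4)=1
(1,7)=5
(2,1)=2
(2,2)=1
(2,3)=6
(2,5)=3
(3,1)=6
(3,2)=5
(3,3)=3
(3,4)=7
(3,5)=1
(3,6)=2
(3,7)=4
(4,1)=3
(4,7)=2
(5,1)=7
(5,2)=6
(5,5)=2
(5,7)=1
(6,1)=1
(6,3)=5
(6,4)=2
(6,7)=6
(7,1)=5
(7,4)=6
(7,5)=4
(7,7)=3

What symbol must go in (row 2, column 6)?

Row 2, column 7: row 2 has {2, 1, 3, 6} and column 7 has {2, 4, 1, 5, 3, 6}, leaving only 7.
Row 5, column 3: row 5 has {2, 1, 7, 6} and column 3 has {5, 3, 6}, leaving only 4.
Row 6, column 5: row 6 has {2, 1, 5, 6} and column 5 has {2, 4, 1, 3}, leaving only 7.
Row 1, column 5: row 1 has {4, 1, 5, 3} and column 5 has {2, 4, 1, 7, 3}, leaving only 6.
Row 1, column 6: row 1 has {4, 1, 5, 3, 6} and column 6 has {2}, leaving only 7.
Row 1, column 3: row 1 has {4, 1, 5, 7, 3, 6} and column 3 has {4, 5, 3, 6}, leaving only 2.
Row 4, column 5: row 4 has {2, 3} and column 5 has {2, 4, 1, 7, 3, 6}, leaving only 5.
Row 4, column 4: row 4 has {2, 5, 3} and column 4 has {2, 1, 7, 6}, leaving only 4.
Row 2, column 4: row 2 has {2, 1, 7, 3, 6} and column 4 has {2, 4, 1, 7, 6}, leaving only 5.
Row 2 already has {2, 1, 5, 7, 3, 6} and column 6 already has {2, 7}, so row 2, column 6 must be 4.

4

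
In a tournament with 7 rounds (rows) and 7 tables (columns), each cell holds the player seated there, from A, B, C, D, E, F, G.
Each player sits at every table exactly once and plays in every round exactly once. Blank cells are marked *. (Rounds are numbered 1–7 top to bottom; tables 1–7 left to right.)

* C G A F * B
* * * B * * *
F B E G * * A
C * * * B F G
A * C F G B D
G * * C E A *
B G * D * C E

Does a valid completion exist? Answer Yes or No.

Yes

No round or table among the givens repeats a symbol, and propagating forced cells runs into no contradiction.
One valid completion exists (for instance, D C G A F E B / E F A B D G C / F B E G C D A / C A D E B F G / A E C F G B D / G D B C E A F / B G F D A C E).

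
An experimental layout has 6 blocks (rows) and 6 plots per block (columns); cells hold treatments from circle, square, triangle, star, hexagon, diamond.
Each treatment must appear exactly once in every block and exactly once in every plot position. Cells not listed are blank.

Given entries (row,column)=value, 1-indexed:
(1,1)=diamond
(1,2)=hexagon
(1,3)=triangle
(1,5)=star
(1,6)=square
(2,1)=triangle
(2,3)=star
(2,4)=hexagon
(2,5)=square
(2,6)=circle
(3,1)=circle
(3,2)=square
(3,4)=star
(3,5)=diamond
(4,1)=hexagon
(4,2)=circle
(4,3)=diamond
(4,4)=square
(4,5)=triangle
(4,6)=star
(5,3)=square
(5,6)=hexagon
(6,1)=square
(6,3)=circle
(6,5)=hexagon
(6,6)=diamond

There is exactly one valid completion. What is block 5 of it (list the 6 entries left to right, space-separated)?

star triangle square diamond circle hexagon

Block 5, plot 1: block 5 has {square, hexagon} and plot 1 has {circle, square, triangle, hexagon, diamond}, leaving only star.
Block 5, plot 5: block 5 has {square, star, hexagon} and plot 5 has {square, triangle, star, hexagon, diamond}, leaving only circle.
Block 1, plot 4: block 1 has {square, triangle, star, hexagon, diamond} and plot 4 has {square, star, hexagon}, leaving only circle.
Block 2, plot 2: block 2 has {circle, square, triangle, star, hexagon} and plot 2 has {circle, square, hexagon}, leaving only diamond.
Block 5, plot 2: block 5 has {circle, square, star, hexagon} and plot 2 has {circle, square, hexagon, diamond}, leaving only triangle.
Block 5, plot 4: block 5 has {circle, square, triangle, star, hexagon} and plot 4 has {circle, square, star, hexagon}, leaving only diamond.
So block 5 reads: star triangle square diamond circle hexagon.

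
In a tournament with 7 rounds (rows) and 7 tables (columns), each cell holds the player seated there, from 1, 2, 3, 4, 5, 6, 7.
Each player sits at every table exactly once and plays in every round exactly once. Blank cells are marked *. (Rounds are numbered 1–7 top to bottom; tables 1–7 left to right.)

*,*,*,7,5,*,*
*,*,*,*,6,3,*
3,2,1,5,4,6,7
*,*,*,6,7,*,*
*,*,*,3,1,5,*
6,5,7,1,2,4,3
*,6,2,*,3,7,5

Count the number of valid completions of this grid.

Round 1, table 1: eliminating its round and table leaves {1, 2, 4}.
Round 1, table 2: eliminating its round and table leaves {1, 3, 4}.
Round 1, table 3: eliminating its round and table leaves {3, 4, 6}.
Round 1, table 6: eliminating its round and table leaves {1, 2}.
Round 1, table 7: eliminating its round and table leaves {1, 2, 4, 6}.
Round 2, table 1: eliminating its round and table leaves {1, 2, 4, 5, 7}.
Round 2, table 2: eliminating its round and table leaves {1, 4, 7}.
Round 2, table 3: eliminating its round and table leaves {4, 5}.
Round 2, table 4: eliminating its round and table leaves {2, 4}.
Round 2, table 7: eliminating its round and table leaves {1, 2, 4}.
Round 4, table 1: eliminating its round and table leaves {1, 2, 4, 5}.
Round 4, table 2: eliminating its round and table leaves {1, 3, 4}.
Round 4, table 3: eliminating its round and table leaves {3, 4, 5}.
Round 4, table 6: eliminating its round and table leaves {1, 2}.
Round 4, table 7: eliminating its round and table leaves {1, 2, 4}.
Round 5, table 1: eliminating its round and table leaves {2, 4, 7}.
Round 5, table 2: eliminating its round and table leaves {4, 7}.
Round 5, table 3: eliminating its round and table leaves {4, 6}.
Round 5, table 7: eliminating its round and table leaves {2, 4, 6}.
Round 7, table 1: eliminating its round and table leaves {1, 4}.
Round 7, table 4: eliminating its round and table leaves {4}.
Enumerating the assignments across these blanks that avoid any round or table repeat gives 9 completions.

9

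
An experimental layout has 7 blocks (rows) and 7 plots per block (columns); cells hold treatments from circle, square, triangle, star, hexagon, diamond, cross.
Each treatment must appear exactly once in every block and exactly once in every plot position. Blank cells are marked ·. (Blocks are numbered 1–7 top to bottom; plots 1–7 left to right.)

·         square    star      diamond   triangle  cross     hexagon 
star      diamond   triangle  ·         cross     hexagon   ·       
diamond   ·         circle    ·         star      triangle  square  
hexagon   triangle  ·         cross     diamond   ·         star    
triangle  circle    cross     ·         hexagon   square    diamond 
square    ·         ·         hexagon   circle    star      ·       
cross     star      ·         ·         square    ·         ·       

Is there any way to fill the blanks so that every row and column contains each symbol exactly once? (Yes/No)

Block 3, plot 4: block 3 together with plot 4 already contain {circle, square, triangle, star, hexagon, diamond, cross} — every symbol — so nothing can go there. The grid has no valid completion.

No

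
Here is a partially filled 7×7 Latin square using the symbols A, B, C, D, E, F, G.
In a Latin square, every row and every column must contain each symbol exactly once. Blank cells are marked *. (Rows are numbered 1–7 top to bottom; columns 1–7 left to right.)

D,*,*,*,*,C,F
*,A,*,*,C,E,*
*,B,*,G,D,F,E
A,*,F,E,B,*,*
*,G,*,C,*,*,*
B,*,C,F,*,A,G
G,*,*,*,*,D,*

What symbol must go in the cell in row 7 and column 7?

Row 1, column 2: row 1 has {C, D, F} and column 2 has {A, B, G}, leaving only E.
Row 2, column 1: row 2 has {A, C, E} and column 1 has {A, B, D, G}, leaving only F.
Row 3, column 1: row 3 has {B, D, E, F, G} and column 1 has {A, B, D, F, G}, leaving only C.
Row 3, column 3: row 3 has {B, C, D, E, F, G} and column 3 has {C, F}, leaving only A.
Row 4, column 6: row 4 has {A, B, E, F} and column 6 has {A, C, D, E, F}, leaving only G.
Row 5, column 1: row 5 has {C, G} and column 1 has {A, B, C, D, F, G}, leaving only E.
Row 5, column 6: row 5 has {C, E, G} and column 6 has {A, C, D, E, F, G}, leaving only B.
Row 5, column 3: row 5 has {B, C, E, G} and column 3 has {A, C, F}, leaving only D.
Row 5, column 7: row 5 has {B, C, D, E, G} and column 7 has {E, F, G}, leaving only A.
Row 5, column 5: row 5 has {A, B, C, D, E, G} and column 5 has {B, C, D}, leaving only F.
Row 6, column 2: row 6 has {A, B, C, F, G} and column 2 has {A, B, E, G}, leaving only D.
Row 4, column 2: row 4 has {A, B, E, F, G} and column 2 has {A, B, D, E, G}, leaving only C.
Row 4, column 7: row 4 has {A, B, C, E, F, G} and column 7 has {A, E, F, G}, leaving only D.
Row 2, column 7: row 2 has {A, C, E, F} and column 7 has {A, D, E, F, G}, leaving only B.
Row 7 already has {D, G} and column 7 already has {A, B, D, E, F, G}, so row 7, column 7 must be C.

C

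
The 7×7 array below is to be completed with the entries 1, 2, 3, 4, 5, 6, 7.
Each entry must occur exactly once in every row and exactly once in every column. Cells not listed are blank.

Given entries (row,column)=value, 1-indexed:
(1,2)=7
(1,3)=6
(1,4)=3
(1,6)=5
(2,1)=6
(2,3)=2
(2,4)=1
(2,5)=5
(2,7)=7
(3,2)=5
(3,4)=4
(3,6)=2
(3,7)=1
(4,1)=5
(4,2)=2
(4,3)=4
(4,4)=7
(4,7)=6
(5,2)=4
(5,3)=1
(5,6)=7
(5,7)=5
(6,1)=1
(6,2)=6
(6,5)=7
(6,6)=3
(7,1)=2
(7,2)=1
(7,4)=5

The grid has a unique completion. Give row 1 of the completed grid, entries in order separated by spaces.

Row 1, column 1: row 1 has {3, 5, 6, 7} and column 1 has {1, 2, 5, 6}, leaving only 4.
Row 1, column 7: row 1 has {3, 4, 5, 6, 7} and column 7 has {1, 5, 6, 7}, leaving only 2.
Row 1, column 5: row 1 has {2, 3, 4, 5, 6, 7} and column 5 has {5, 7}, leaving only 1.
So row 1 reads: 4 7 6 3 1 5 2.

4 7 6 3 1 5 2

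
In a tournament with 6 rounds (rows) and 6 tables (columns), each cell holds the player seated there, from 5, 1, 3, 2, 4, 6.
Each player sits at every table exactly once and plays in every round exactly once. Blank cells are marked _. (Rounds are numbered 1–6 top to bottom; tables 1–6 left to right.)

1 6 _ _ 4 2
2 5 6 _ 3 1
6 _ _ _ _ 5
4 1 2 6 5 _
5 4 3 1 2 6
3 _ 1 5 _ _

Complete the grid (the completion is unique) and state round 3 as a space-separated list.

6 3 4 2 1 5

Round 3, table 3: round 3 has {5, 6} and table 3 has {1, 3, 2, 6}, leaving only 4.
Round 3, table 5: round 3 has {5, 4, 6} and table 5 has {5, 3, 2, 4}, leaving only 1.
Round 1, table 3: round 1 has {1, 2, 4, 6} and table 3 has {1, 3, 2, 4, 6}, leaving only 5.
Round 1, table 4: round 1 has {5, 1, 2, 4, 6} and table 4 has {5, 1, 6}, leaving only 3.
Round 3, table 4: round 3 has {5, 1, 4, 6} and table 4 has {5, 1, 3, 6}, leaving only 2.
Round 3, table 2: round 3 has {5, 1, 2, 4, 6} and table 2 has {5, 1, 4, 6}, leaving only 3.
So round 3 reads: 6 3 4 2 1 5.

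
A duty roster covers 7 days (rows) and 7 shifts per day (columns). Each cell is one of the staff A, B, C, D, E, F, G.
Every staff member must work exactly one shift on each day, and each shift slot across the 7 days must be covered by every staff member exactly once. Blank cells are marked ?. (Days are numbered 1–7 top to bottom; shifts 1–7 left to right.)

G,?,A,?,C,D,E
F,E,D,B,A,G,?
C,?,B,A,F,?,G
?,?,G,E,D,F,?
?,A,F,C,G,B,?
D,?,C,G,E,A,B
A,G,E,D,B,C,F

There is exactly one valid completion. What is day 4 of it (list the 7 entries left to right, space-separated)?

Day 4, shift 1: day 4 has {D, E, F, G} and shift 1 has {A, C, D, F, G}, leaving only B.
Day 4, shift 2: day 4 has {B, D, E, F, G} and shift 2 has {A, E, G}, leaving only C.
Day 4, shift 7: day 4 has {B, C, D, E, F, G} and shift 7 has {B, E, F, G}, leaving only A.
So day 4 reads: B C G E D F A.

B C G E D F A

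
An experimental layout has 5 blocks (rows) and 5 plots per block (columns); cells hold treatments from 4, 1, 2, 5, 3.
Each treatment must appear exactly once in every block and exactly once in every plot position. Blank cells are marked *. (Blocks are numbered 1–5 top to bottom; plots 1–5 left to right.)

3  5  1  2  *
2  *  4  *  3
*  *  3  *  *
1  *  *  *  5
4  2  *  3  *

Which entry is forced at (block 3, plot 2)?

Block 1, plot 5: block 1 has {1, 2, 5, 3} and plot 5 has {5, 3}, leaving only 4.
Block 2, plot 2: block 2 has {4, 2, 3} and plot 2 has {2, 5}, leaving only 1.
Block 3 already has {3} and plot 2 already has {1, 2, 5}, so block 3, plot 2 must be 4.

4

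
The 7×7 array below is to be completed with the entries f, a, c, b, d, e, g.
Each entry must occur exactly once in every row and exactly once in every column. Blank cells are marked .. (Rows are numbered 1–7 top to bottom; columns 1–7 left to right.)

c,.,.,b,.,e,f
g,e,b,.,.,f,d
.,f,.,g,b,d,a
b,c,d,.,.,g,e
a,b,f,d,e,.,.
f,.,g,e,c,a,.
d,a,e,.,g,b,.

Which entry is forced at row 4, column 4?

a

Row 1, column 3: row 1 has {f, c, b, e} and column 3 has {f, b, d, e, g}, leaving only a.
Row 1, column 5: row 1 has {f, a, c, b, e} and column 5 has {c, b, e, g}, leaving only d.
Row 1, column 2: row 1 has {f, a, c, b, d, e} and column 2 has {f, a, c, b, e}, leaving only g.
Row 2, column 5: row 2 has {f, b, d, e, g} and column 5 has {c, b, d, e, g}, leaving only a.
Row 2, column 4: row 2 has {f, a, b, d, e, g} and column 4 has {b, d, e, g}, leaving only c.
Row 3, column 1: row 3 has {f, a, b, d, g} and column 1 has {f, a, c, b, d, g}, leaving only e.
Row 3, column 3: row 3 has {f, a, b, d, e, g} and column 3 has {f, a, b, d, e, g}, leaving only c.
Row 4, column 5: row 4 has {c, b, d, e, g} and column 5 has {a, c, b, d, e, g}, leaving only f.
Row 4 already has {f, c, b, d, e, g} and column 4 already has {c, b, d, e, g}, so row 4, column 4 must be a.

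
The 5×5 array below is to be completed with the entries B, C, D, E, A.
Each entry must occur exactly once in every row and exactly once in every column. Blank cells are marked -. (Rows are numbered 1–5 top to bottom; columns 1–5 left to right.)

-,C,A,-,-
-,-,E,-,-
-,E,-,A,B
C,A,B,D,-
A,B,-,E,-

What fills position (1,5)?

Row 1, column 4: row 1 has {C, A} and column 4 has {D, E, A}, leaving only B.
Row 2, column 2: row 2 has {E} and column 2 has {B, C, E, A}, leaving only D.
Row 2, column 1: row 2 has {D, E} and column 1 has {C, A}, leaving only B.
Row 2, column 4: row 2 has {B, D, E} and column 4 has {B, D, E, A}, leaving only C.
Row 2, column 5: row 2 has {B, C, D, E} and column 5 has {B}, leaving only A.
Row 3, column 1: row 3 has {B, E, A} and column 1 has {B, C, A}, leaving only D.
Row 1, column 1: row 1 has {B, C, A} and column 1 has {B, C, D, A}, leaving only E.
Row 1 already has {B, C, E, A} and column 5 already has {B, A}, so row 1, column 5 must be D.

D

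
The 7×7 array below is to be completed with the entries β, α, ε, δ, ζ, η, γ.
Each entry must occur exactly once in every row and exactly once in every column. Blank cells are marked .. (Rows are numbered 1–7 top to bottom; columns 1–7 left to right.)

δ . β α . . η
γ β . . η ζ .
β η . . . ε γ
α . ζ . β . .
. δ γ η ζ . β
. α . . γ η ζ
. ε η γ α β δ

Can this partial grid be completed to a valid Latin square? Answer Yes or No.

Row 1, column 5: row 1 has {β, α, δ, η} and column 5 has {β, α, ζ, η, γ}, so it must be ε.
Row 1, column 6: row 1 has {β, α, ε, δ, η} and column 6 has {β, ε, ζ, η}, so it must be γ.
Row 1, column 2: row 1 has {β, α, ε, δ, η, γ} and column 2 has {β, α, ε, δ, η}, so it must be ζ.
Row 3, column 5: row 3 has {β, ε, η, γ} and column 5 has {β, α, ε, ζ, η, γ}, so it must be δ.
Row 3, column 3: row 3 has {β, ε, δ, η, γ} and column 3 has {β, ζ, η, γ}, so it must be α.
Row 3, column 4: row 3 has {β, α, ε, δ, η, γ} and column 4 has {α, η, γ}, so it must be ζ.
Row 4, column 2: row 4 has {β, α, ζ} and column 2 has {β, α, ε, δ, ζ, η}, so it must be γ.
Row 4, column 6: row 4 has {β, α, ζ, γ} and column 6 has {β, ε, ζ, η, γ}, so it must be δ.
Row 4, column 4: row 4 has {β, α, δ, ζ, γ} and column 4 has {α, ζ, η, γ}, so it must be ε.
Now row 4, column 7: row 4 together with column 7 already contain {β, α, ε, δ, ζ, η, γ} — every symbol — so nothing can go there. The grid has no valid completion.

No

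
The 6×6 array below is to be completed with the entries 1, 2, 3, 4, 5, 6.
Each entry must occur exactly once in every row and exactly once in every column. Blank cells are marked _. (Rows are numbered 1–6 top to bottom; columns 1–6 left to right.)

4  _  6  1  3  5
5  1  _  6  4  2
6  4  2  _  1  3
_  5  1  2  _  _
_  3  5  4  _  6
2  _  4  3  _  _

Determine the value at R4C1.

3

Row 4 already has {1, 2, 5} and column 1 already has {2, 4, 5, 6}, so row 4, column 1 must be 3.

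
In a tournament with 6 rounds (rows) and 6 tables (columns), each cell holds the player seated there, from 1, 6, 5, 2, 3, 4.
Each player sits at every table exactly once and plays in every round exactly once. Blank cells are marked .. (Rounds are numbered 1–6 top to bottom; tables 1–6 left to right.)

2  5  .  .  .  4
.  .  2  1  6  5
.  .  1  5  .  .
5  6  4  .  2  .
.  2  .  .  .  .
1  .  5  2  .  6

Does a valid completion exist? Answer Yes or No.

No

Round 4, table 4: round 4 has {6, 5, 2, 4} and table 4 has {1, 5, 2}, so it must be 3.
Round 1, table 4: round 1 has {5, 2, 4} and table 4 has {1, 5, 2, 3}, so it must be 6.
Round 1, table 3: round 1 has {6, 5, 2, 4} and table 3 has {1, 5, 2, 4}, so it must be 3.
Round 1, table 5: round 1 has {6, 5, 2, 3, 4} and table 5 has {6, 2}, so it must be 1.
Round 4, table 6: round 4 has {6, 5, 2, 3, 4} and table 6 has {6, 5, 4}, so it must be 1.
Round 5, table 3: round 5 has {2} and table 3 has {1, 5, 2, 3, 4}, so it must be 6.
Round 5, table 4: round 5 has {6, 2} and table 4 has {1, 6, 5, 2, 3}, so it must be 4.
Round 5, table 1: round 5 has {6, 2, 4} and table 1 has {1, 5, 2}, so it must be 3.
Now round 5, table 6: round 5 together with table 6 already contain {1, 6, 5, 2, 3, 4} — every symbol — so nothing can go there. The grid has no valid completion.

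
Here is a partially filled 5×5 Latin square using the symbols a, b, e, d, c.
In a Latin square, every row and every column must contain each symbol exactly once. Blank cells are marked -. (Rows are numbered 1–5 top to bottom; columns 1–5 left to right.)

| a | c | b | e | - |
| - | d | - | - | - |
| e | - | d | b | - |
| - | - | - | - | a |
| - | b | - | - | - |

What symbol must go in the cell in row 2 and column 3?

e

Row 1, column 5: row 1 has {a, b, e, c} and column 5 has {a}, leaving only d.
Row 3, column 2: row 3 has {b, e, d} and column 2 has {b, d, c}, leaving only a.
Row 3, column 5: row 3 has {a, b, e, d} and column 5 has {a, d}, leaving only c.
Row 4, column 2: row 4 has {a} and column 2 has {a, b, d, c}, leaving only e.
Row 4, column 3: row 4 has {a, e} and column 3 has {b, d}, leaving only c.
Row 4, column 4: row 4 has {a, e, c} and column 4 has {b, e}, leaving only d.
Row 4, column 1: row 4 has {a, e, d, c} and column 1 has {a, e}, leaving only b.
Row 2, column 1: row 2 has {d} and column 1 has {a, b, e}, leaving only c.
Row 2, column 4: row 2 has {d, c} and column 4 has {b, e, d}, leaving only a.
Row 2 already has {a, d, c} and column 3 already has {b, d, c}, so row 2, column 3 must be e.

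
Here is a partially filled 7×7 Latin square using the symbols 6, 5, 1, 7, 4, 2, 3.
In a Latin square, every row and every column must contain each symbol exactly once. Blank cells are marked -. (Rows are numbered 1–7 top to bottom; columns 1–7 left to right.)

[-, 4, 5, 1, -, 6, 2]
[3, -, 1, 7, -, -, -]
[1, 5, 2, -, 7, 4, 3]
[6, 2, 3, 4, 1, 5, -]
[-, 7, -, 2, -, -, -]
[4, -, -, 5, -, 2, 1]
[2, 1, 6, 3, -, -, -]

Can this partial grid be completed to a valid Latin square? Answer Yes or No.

No

Row 2, column 6: row 2 together with column 6 already contain {6, 5, 1, 7, 4, 2, 3} — every symbol — so nothing can go there. The grid has no valid completion.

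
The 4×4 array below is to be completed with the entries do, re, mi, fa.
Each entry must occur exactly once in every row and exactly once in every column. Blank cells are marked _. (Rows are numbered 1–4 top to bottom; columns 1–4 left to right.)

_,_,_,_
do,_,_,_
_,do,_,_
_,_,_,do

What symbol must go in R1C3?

Row 1, column 3 is narrowed to {do, re, mi, fa}.
If it were re, propagating the remaining blanks reaches a contradiction.
If it were mi, propagating the remaining blanks reaches a contradiction.
If it were fa, propagating the remaining blanks reaches a contradiction.
So row 1, column 3 must be do.

do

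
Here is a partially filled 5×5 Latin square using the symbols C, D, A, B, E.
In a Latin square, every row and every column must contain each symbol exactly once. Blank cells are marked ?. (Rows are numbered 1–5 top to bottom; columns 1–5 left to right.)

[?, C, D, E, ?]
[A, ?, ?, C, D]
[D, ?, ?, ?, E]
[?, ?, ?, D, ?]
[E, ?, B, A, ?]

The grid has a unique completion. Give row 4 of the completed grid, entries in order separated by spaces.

C E A D B

Row 1, column 1: row 1 has {C, D, E} and column 1 has {D, A, E}, leaving only B.
Row 4, column 1: row 4 has {D} and column 1 has {D, A, B, E}, leaving only C.
Row 1, column 5: row 1 has {C, D, B, E} and column 5 has {D, E}, leaving only A.
Row 4, column 5: row 4 has {C, D} and column 5 has {D, A, E}, leaving only B.
Row 2, column 3: row 2 has {C, D, A} and column 3 has {D, B}, leaving only E.
Row 4, column 3: row 4 has {C, D, B} and column 3 has {D, B, E}, leaving only A.
Row 4, column 2: row 4 has {C, D, A, B} and column 2 has {C}, leaving only E.
So row 4 reads: C E A D B.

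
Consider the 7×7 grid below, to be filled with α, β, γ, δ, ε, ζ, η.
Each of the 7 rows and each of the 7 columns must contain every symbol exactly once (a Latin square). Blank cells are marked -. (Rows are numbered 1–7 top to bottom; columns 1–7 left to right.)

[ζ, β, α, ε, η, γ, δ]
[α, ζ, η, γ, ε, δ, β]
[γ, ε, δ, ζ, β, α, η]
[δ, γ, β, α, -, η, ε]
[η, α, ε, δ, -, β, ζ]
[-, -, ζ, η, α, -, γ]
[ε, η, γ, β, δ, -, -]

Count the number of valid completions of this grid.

1

Row 4, column 5: eliminating its row and column leaves {ζ}.
Row 5, column 5: eliminating its row and column leaves {γ}.
Row 6, column 1: eliminating its row and column leaves {β}.
Row 6, column 2: eliminating its row and column leaves {δ}.
Row 6, column 6: eliminating its row and column leaves {ε}.
Row 7, column 6: eliminating its row and column leaves {ζ}.
Row 7, column 7: eliminating its row and column leaves {α}.
Only one assignment across all blanks avoids any row or column repeat, giving 1 completion.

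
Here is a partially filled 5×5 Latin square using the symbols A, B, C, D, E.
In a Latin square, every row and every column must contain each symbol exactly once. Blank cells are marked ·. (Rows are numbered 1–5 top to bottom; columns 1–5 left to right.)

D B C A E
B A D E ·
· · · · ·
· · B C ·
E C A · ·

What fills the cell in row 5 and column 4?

Row 2, column 5: row 2 has {A, B, D, E} and column 5 has {E}, leaving only C.
Row 3, column 3: row 3 has {} and column 3 has {A, B, C, D}, leaving only E.
Row 3, column 2: row 3 has {E} and column 2 has {A, B, C}, leaving only D.
Row 3, column 4: row 3 has {D, E} and column 4 has {A, C, E}, leaving only B.
Row 5 already has {A, C, E} and column 4 already has {A, B, C, E}, so row 5, column 4 must be D.

D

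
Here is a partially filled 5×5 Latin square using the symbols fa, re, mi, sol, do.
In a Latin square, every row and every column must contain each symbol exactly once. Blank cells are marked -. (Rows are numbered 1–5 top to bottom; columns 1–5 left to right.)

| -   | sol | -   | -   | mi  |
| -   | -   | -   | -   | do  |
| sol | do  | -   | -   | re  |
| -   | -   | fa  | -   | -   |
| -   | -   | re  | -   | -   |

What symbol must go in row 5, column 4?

sol

Row 1, column 3: row 1 has {mi, sol} and column 3 has {fa, re}, leaving only do.
Row 3, column 3: row 3 has {re, sol, do} and column 3 has {fa, re, do}, leaving only mi.
Row 2, column 3: row 2 has {do} and column 3 has {fa, re, mi, do}, leaving only sol.
Row 3, column 4: row 3 has {re, mi, sol, do} and column 4 has {}, leaving only fa.
Row 1, column 4: row 1 has {mi, sol, do} and column 4 has {fa}, leaving only re.
Row 1, column 1: row 1 has {re, mi, sol, do} and column 1 has {sol}, leaving only fa.
Row 2, column 4: row 2 has {sol, do} and column 4 has {fa, re}, leaving only mi.
Row 2, column 1: row 2 has {mi, sol, do} and column 1 has {fa, sol}, leaving only re.
Row 2, column 2: row 2 has {re, mi, sol, do} and column 2 has {sol, do}, leaving only fa.
Row 4, column 5: row 4 has {fa} and column 5 has {re, mi, do}, leaving only sol.
Row 4, column 4: row 4 has {fa, sol} and column 4 has {fa, re, mi}, leaving only do.
Row 5 already has {re} and column 4 already has {fa, re, mi, do}, so row 5, column 4 must be sol.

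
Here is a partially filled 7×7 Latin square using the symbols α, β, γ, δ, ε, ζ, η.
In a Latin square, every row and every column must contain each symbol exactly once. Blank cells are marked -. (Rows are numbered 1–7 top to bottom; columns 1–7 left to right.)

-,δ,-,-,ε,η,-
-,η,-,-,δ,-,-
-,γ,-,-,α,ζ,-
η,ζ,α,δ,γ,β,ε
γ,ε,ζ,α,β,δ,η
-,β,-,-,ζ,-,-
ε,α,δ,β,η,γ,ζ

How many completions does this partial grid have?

9

Row 1, column 1: eliminating its row and column leaves {α, β, ζ}.
Row 1, column 3: eliminating its row and column leaves {β, γ}.
Row 1, column 4: eliminating its row and column leaves {γ, ζ}.
Row 1, column 7: eliminating its row and column leaves {α, β, γ}.
Row 2, column 1: eliminating its row and column leaves {α, β, ζ}.
Row 2, column 3: eliminating its row and column leaves {β, γ, ε}.
Row 2, column 4: eliminating its row and column leaves {γ, ε, ζ}.
Row 2, column 6: eliminating its row and column leaves {α, ε}.
Row 2, column 7: eliminating its row and column leaves {α, β, γ}.
Row 3, column 1: eliminating its row and column leaves {β, δ}.
Row 3, column 3: eliminating its row and column leaves {β, ε, η}.
Row 3, column 4: eliminating its row and column leaves {ε, η}.
Row 3, column 7: eliminating its row and column leaves {β, δ}.
Row 6, column 1: eliminating its row and column leaves {α, δ}.
Row 6, column 3: eliminating its row and column leaves {γ, ε, η}.
Row 6, column 4: eliminating its row and column leaves {γ, ε, η}.
Row 6, column 6: eliminating its row and column leaves {α, ε}.
Row 6, column 7: eliminating its row and column leaves {α, γ, δ}.
Enumerating the assignments across these blanks that avoid any row or column repeat gives 9 completions.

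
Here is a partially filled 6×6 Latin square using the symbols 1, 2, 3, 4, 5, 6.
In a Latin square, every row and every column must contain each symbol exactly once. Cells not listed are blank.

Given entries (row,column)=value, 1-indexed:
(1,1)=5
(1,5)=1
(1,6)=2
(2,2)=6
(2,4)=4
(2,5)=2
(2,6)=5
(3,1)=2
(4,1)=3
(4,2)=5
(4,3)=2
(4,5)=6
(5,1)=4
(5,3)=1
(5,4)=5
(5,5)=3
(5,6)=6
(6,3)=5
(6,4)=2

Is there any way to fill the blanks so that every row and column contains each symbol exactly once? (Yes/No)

No row or column among the givens repeats a symbol, and propagating forced cells runs into no contradiction.
One valid completion exists (for instance, 5 3 4 6 1 2 / 1 6 3 4 2 5 / 2 4 6 3 5 1 / 3 5 2 1 6 4 / 4 2 1 5 3 6 / 6 1 5 2 4 3).

Yes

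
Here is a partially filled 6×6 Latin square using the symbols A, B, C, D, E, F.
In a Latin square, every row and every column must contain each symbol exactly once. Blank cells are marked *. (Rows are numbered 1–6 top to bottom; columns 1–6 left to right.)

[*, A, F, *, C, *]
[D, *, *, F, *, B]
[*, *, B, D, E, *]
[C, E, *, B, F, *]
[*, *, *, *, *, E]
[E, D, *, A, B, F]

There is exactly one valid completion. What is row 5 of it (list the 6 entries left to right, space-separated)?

Row 5, column 4: row 5 has {E} and column 4 has {A, B, D, F}, leaving only C.
Row 1, column 1: row 1 has {A, C, F} and column 1 has {C, D, E}, leaving only B.
Row 1, column 4: row 1 has {A, B, C, F} and column 4 has {A, B, C, D, F}, leaving only E.
Row 1, column 6: row 1 has {A, B, C, E, F} and column 6 has {B, E, F}, leaving only D.
Row 2, column 2: row 2 has {B, D, F} and column 2 has {A, D, E}, leaving only C.
Row 2, column 5: row 2 has {B, C, D, F} and column 5 has {B, C, E, F}, leaving only A.
Row 5, column 5: row 5 has {C, E} and column 5 has {A, B, C, E, F}, leaving only D.
Row 5, column 3: row 5 has {C, D, E} and column 3 has {B, F}, leaving only A.
Row 5, column 1: row 5 has {A, C, D, E} and column 1 has {B, C, D, E}, leaving only F.
Row 5, column 2: row 5 has {A, C, D, E, F} and column 2 has {A, C, D, E}, leaving only B.
So row 5 reads: F B A C D E.

F B A C D E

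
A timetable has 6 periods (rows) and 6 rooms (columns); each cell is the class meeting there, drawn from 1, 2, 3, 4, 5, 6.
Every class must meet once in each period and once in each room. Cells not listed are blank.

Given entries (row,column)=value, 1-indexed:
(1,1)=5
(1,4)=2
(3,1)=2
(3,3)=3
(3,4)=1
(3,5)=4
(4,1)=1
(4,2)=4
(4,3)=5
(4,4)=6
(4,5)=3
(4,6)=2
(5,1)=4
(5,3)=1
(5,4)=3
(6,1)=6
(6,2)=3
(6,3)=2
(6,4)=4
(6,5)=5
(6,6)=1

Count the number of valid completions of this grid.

3

Period 1, room 2: eliminating its period and room leaves {1, 6}.
Period 1, room 3: eliminating its period and room leaves {4, 6}.
Period 1, room 5: eliminating its period and room leaves {1, 6}.
Period 1, room 6: eliminating its period and room leaves {3, 4, 6}.
Period 2, room 1: eliminating its period and room leaves {3}.
Period 2, room 2: eliminating its period and room leaves {1, 2, 5, 6}.
Period 2, room 3: eliminating its period and room leaves {4, 6}.
Period 2, room 4: eliminating its period and room leaves {5}.
Period 2, room 5: eliminating its period and room leaves {1, 2, 6}.
Period 2, room 6: eliminating its period and room leaves {3, 4, 5, 6}.
Period 3, room 2: eliminating its period and room leaves {5, 6}.
Period 3, room 6: eliminating its period and room leaves {5, 6}.
Period 5, room 2: eliminating its period and room leaves {2, 5, 6}.
Period 5, room 5: eliminating its period and room leaves {2, 6}.
Period 5, room 6: eliminating its period and room leaves {5, 6}.
Enumerating the assignments across these blanks that avoid any period or room repeat gives 3 completions.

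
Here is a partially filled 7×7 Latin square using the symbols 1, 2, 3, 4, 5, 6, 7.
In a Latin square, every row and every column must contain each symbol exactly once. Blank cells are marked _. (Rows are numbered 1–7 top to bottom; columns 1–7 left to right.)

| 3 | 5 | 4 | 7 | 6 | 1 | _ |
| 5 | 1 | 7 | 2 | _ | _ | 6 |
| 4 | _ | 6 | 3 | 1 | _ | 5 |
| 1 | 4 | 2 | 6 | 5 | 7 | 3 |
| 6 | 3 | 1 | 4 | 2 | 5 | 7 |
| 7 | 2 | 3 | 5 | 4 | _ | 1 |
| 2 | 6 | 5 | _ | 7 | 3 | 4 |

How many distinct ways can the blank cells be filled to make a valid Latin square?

Row 1, column 7: eliminating its row and column leaves {2}.
Row 2, column 5: eliminating its row and column leaves {3}.
Row 2, column 6: eliminating its row and column leaves {4}.
Row 3, column 2: eliminating its row and column leaves {7}.
Row 3, column 6: eliminating its row and column leaves {2}.
Row 6, column 6: eliminating its row and column leaves {6}.
Row 7, column 4: eliminating its row and column leaves {1}.
Only one assignment across all blanks avoids any row or column repeat, giving 1 completion.

1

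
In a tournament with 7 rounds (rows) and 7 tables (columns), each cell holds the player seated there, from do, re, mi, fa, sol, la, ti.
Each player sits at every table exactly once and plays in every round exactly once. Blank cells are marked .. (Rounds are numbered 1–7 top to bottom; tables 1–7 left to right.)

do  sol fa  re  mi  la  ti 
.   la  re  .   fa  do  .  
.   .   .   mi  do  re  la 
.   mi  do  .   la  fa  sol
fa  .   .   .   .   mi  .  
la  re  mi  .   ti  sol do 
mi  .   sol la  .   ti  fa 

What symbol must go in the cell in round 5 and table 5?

sol

Round 2, table 7: round 2 has {do, re, fa, la} and table 7 has {do, fa, sol, la, ti}, leaving only mi.
Round 3, table 3: round 3 has {do, re, mi, la} and table 3 has {do, re, mi, fa, sol}, leaving only ti.
Round 3, table 1: round 3 has {do, re, mi, la, ti} and table 1 has {do, mi, fa, la}, leaving only sol.
Round 2, table 1: round 2 has {do, re, mi, fa, la} and table 1 has {do, mi, fa, sol, la}, leaving only ti.
Round 2, table 4: round 2 has {do, re, mi, fa, la, ti} and table 4 has {re, mi, la}, leaving only sol.
Round 3, table 2: round 3 has {do, re, mi, sol, la, ti} and table 2 has {re, mi, sol, la}, leaving only fa.
Round 4, table 1: round 4 has {do, mi, fa, sol, la} and table 1 has {do, mi, fa, sol, la, ti}, leaving only re.
Round 4, table 4: round 4 has {do, re, mi, fa, sol, la} and table 4 has {re, mi, sol, la}, leaving only ti.
Round 5, table 3: round 5 has {mi, fa} and table 3 has {do, re, mi, fa, sol, ti}, leaving only la.
Round 5, table 4: round 5 has {mi, fa, la} and table 4 has {re, mi, sol, la, ti}, leaving only do.
Round 5, table 2: round 5 has {do, mi, fa, la} and table 2 has {re, mi, fa, sol, la}, leaving only ti.
Round 5, table 7: round 5 has {do, mi, fa, la, ti} and table 7 has {do, mi, fa, sol, la, ti}, leaving only re.
Round 5 already has {do, re, mi, fa, la, ti} and table 5 already has {do, mi, fa, la, ti}, so round 5, table 5 must be sol.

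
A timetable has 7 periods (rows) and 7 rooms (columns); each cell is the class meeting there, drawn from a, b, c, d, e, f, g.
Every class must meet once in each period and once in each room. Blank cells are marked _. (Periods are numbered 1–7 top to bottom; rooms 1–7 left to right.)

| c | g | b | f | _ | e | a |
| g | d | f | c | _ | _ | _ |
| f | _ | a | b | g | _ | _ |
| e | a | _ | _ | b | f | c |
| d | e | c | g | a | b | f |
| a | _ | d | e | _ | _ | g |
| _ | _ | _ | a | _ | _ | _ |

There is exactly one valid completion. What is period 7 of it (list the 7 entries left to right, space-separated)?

b f e a c g d

Period 7, room 1: period 7 has {a} and room 1 has {a, c, d, e, f, g}, leaving only b.
Period 1, room 5: period 1 has {a, b, c, e, f, g} and room 5 has {a, b, g}, leaving only d.
Period 2, room 5: period 2 has {c, d, f, g} and room 5 has {a, b, d, g}, leaving only e.
Period 2, room 6: period 2 has {c, d, e, f, g} and room 6 has {b, e, f}, leaving only a.
Period 2, room 7: period 2 has {a, c, d, e, f, g} and room 7 has {a, c, f, g}, leaving only b.
Period 3, room 2: period 3 has {a, b, f, g} and room 2 has {a, d, e, g}, leaving only c.
Period 7, room 2: period 7 has {a, b} and room 2 has {a, c, d, e, g}, leaving only f.
Period 7, room 5: period 7 has {a, b, f} and room 5 has {a, b, d, e, g}, leaving only c.
Period 3, room 6: period 3 has {a, b, c, f, g} and room 6 has {a, b, e, f}, leaving only d.
Period 7, room 6: period 7 has {a, b, c, f} and room 6 has {a, b, d, e, f}, leaving only g.
Period 7, room 3: period 7 has {a, b, c, f, g} and room 3 has {a, b, c, d, f}, leaving only e.
Period 7, room 7: period 7 has {a, b, c, e, f, g} and room 7 has {a, b, c, f, g}, leaving only d.
So period 7 reads: b f e a c g d.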